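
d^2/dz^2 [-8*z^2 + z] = -16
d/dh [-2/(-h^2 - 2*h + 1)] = 4*(-h - 1)/(h^2 + 2*h - 1)^2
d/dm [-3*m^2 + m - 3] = 1 - 6*m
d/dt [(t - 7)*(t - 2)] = 2*t - 9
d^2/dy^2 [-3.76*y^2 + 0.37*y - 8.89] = -7.52000000000000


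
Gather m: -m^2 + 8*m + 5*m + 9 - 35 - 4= -m^2 + 13*m - 30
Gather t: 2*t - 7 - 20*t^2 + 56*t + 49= -20*t^2 + 58*t + 42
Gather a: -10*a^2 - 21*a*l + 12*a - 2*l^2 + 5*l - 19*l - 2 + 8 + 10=-10*a^2 + a*(12 - 21*l) - 2*l^2 - 14*l + 16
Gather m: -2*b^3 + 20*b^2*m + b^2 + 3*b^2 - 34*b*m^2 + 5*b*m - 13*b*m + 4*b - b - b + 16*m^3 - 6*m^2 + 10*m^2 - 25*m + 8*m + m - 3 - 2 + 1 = -2*b^3 + 4*b^2 + 2*b + 16*m^3 + m^2*(4 - 34*b) + m*(20*b^2 - 8*b - 16) - 4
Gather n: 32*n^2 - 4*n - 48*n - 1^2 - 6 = 32*n^2 - 52*n - 7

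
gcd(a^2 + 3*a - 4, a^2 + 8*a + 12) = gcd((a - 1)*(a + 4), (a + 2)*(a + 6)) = 1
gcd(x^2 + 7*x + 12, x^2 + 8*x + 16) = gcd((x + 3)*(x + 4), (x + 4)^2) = x + 4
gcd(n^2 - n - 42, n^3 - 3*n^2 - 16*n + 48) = 1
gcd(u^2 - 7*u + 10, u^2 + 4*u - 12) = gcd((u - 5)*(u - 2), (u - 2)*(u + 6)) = u - 2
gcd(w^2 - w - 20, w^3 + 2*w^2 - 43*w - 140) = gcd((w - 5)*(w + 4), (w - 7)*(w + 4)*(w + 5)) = w + 4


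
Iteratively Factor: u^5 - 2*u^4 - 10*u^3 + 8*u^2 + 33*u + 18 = (u - 3)*(u^4 + u^3 - 7*u^2 - 13*u - 6) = (u - 3)^2*(u^3 + 4*u^2 + 5*u + 2) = (u - 3)^2*(u + 1)*(u^2 + 3*u + 2) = (u - 3)^2*(u + 1)^2*(u + 2)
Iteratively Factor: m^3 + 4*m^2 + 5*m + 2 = (m + 2)*(m^2 + 2*m + 1) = (m + 1)*(m + 2)*(m + 1)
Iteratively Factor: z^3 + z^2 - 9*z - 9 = (z + 3)*(z^2 - 2*z - 3) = (z + 1)*(z + 3)*(z - 3)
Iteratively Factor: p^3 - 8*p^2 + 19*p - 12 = (p - 3)*(p^2 - 5*p + 4) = (p - 4)*(p - 3)*(p - 1)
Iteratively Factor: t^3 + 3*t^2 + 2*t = (t)*(t^2 + 3*t + 2) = t*(t + 1)*(t + 2)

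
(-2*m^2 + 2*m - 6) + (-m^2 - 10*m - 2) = -3*m^2 - 8*m - 8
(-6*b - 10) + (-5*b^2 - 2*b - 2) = -5*b^2 - 8*b - 12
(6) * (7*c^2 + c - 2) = 42*c^2 + 6*c - 12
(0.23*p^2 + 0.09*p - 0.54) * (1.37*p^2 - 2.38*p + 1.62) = 0.3151*p^4 - 0.4241*p^3 - 0.5814*p^2 + 1.431*p - 0.8748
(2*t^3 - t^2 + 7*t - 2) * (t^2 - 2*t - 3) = 2*t^5 - 5*t^4 + 3*t^3 - 13*t^2 - 17*t + 6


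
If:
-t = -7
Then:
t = 7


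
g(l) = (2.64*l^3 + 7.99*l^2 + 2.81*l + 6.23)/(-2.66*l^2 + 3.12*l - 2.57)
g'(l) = (5.32*l - 3.12)*(2.64*l^3 + 7.99*l^2 + 2.81*l + 6.23)/(-2.66*l^2 + 3.12*l - 2.57)^2 + (7.92*l^2 + 15.98*l + 2.81)/(-2.66*l^2 + 3.12*l - 2.57) = (-7.0224*l^4 + 16.4736*l^3 + 12.049*l^2 - 7.92499999999999*l - 26.6593)/(7.0756*l^4 - 16.5984*l^3 + 23.4068*l^2 - 16.0368*l + 6.6049)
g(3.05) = -9.22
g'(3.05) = -0.25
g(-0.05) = -2.24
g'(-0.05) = -3.51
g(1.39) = -9.68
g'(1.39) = 0.32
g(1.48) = -9.65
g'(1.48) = 0.54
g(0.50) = -5.95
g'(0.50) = -9.26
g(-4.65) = 1.33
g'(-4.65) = -0.84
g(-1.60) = -0.79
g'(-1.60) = -0.47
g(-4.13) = 0.91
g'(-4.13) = -0.81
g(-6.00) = 2.51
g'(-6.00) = -0.89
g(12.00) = -16.52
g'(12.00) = -0.95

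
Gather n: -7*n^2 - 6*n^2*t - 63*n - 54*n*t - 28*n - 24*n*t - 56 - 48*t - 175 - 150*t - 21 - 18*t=n^2*(-6*t - 7) + n*(-78*t - 91) - 216*t - 252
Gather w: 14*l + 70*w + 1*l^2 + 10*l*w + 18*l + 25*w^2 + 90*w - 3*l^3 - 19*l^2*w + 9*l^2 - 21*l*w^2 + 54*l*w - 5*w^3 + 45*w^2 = -3*l^3 + 10*l^2 + 32*l - 5*w^3 + w^2*(70 - 21*l) + w*(-19*l^2 + 64*l + 160)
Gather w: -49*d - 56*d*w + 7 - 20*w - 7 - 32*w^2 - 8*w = -49*d - 32*w^2 + w*(-56*d - 28)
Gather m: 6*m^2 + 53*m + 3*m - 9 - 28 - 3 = 6*m^2 + 56*m - 40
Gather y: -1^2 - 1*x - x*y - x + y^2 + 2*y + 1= -2*x + y^2 + y*(2 - x)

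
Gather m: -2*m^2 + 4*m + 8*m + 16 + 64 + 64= -2*m^2 + 12*m + 144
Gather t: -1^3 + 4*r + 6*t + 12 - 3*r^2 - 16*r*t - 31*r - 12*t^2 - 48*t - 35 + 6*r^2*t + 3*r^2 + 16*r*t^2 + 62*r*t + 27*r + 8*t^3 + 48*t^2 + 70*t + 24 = 8*t^3 + t^2*(16*r + 36) + t*(6*r^2 + 46*r + 28)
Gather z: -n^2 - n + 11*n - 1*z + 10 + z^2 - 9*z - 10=-n^2 + 10*n + z^2 - 10*z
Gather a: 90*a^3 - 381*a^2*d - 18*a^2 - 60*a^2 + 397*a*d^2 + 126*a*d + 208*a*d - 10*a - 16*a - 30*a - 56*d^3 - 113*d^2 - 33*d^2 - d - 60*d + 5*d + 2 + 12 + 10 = 90*a^3 + a^2*(-381*d - 78) + a*(397*d^2 + 334*d - 56) - 56*d^3 - 146*d^2 - 56*d + 24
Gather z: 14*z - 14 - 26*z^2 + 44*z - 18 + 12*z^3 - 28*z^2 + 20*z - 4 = 12*z^3 - 54*z^2 + 78*z - 36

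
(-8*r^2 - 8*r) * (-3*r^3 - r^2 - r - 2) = 24*r^5 + 32*r^4 + 16*r^3 + 24*r^2 + 16*r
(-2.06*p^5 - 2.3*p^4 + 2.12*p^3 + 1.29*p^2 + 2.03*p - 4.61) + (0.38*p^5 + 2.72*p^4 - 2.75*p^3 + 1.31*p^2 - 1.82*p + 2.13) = -1.68*p^5 + 0.42*p^4 - 0.63*p^3 + 2.6*p^2 + 0.21*p - 2.48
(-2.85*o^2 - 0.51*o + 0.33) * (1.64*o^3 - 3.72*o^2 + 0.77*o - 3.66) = -4.674*o^5 + 9.7656*o^4 + 0.2439*o^3 + 8.8107*o^2 + 2.1207*o - 1.2078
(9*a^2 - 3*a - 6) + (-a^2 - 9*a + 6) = 8*a^2 - 12*a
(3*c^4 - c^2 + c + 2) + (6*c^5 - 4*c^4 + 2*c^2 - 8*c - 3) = 6*c^5 - c^4 + c^2 - 7*c - 1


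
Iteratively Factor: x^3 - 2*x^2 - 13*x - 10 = (x + 1)*(x^2 - 3*x - 10) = (x + 1)*(x + 2)*(x - 5)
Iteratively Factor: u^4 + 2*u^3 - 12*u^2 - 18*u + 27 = (u - 1)*(u^3 + 3*u^2 - 9*u - 27) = (u - 1)*(u + 3)*(u^2 - 9) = (u - 1)*(u + 3)^2*(u - 3)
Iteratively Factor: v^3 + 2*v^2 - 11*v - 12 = (v - 3)*(v^2 + 5*v + 4) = (v - 3)*(v + 4)*(v + 1)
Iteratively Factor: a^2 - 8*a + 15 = (a - 5)*(a - 3)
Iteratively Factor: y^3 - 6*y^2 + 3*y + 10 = (y - 2)*(y^2 - 4*y - 5) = (y - 2)*(y + 1)*(y - 5)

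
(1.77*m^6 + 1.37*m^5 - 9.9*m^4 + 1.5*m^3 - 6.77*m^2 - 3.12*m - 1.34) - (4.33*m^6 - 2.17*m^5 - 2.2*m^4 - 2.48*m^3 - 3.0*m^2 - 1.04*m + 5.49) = -2.56*m^6 + 3.54*m^5 - 7.7*m^4 + 3.98*m^3 - 3.77*m^2 - 2.08*m - 6.83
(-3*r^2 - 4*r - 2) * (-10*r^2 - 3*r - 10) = 30*r^4 + 49*r^3 + 62*r^2 + 46*r + 20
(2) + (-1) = 1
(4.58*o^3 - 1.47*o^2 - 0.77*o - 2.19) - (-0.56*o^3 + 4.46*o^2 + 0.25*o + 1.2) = 5.14*o^3 - 5.93*o^2 - 1.02*o - 3.39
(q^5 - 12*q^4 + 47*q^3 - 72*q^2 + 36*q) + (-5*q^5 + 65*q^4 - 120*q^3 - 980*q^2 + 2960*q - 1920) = -4*q^5 + 53*q^4 - 73*q^3 - 1052*q^2 + 2996*q - 1920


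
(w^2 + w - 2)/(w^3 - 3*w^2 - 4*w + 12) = (w - 1)/(w^2 - 5*w + 6)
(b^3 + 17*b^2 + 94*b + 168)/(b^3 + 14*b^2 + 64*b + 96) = (b + 7)/(b + 4)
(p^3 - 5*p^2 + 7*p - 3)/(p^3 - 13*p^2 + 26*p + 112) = (p^3 - 5*p^2 + 7*p - 3)/(p^3 - 13*p^2 + 26*p + 112)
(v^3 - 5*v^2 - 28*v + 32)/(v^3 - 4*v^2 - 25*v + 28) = (v - 8)/(v - 7)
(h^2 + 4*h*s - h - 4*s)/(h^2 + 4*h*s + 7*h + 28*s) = (h - 1)/(h + 7)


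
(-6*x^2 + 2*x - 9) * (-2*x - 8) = 12*x^3 + 44*x^2 + 2*x + 72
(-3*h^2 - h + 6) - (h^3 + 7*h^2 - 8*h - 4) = -h^3 - 10*h^2 + 7*h + 10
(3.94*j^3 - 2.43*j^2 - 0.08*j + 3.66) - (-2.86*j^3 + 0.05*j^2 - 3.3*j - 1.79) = 6.8*j^3 - 2.48*j^2 + 3.22*j + 5.45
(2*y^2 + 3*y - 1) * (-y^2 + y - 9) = -2*y^4 - y^3 - 14*y^2 - 28*y + 9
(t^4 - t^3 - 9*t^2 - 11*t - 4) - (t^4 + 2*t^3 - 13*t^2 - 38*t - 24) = -3*t^3 + 4*t^2 + 27*t + 20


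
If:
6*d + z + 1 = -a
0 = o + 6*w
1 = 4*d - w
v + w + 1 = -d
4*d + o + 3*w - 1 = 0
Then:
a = -z - 5/2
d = 1/4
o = 0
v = -5/4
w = 0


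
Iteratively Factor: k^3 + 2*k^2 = (k)*(k^2 + 2*k) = k*(k + 2)*(k)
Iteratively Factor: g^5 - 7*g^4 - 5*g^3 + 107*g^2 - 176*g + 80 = (g - 4)*(g^4 - 3*g^3 - 17*g^2 + 39*g - 20) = (g - 4)*(g - 1)*(g^3 - 2*g^2 - 19*g + 20) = (g - 5)*(g - 4)*(g - 1)*(g^2 + 3*g - 4) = (g - 5)*(g - 4)*(g - 1)^2*(g + 4)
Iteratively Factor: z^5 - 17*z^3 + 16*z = (z + 4)*(z^4 - 4*z^3 - z^2 + 4*z) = (z - 4)*(z + 4)*(z^3 - z) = z*(z - 4)*(z + 4)*(z^2 - 1) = z*(z - 4)*(z + 1)*(z + 4)*(z - 1)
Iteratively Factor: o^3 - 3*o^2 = (o)*(o^2 - 3*o) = o^2*(o - 3)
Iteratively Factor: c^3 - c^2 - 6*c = (c - 3)*(c^2 + 2*c) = c*(c - 3)*(c + 2)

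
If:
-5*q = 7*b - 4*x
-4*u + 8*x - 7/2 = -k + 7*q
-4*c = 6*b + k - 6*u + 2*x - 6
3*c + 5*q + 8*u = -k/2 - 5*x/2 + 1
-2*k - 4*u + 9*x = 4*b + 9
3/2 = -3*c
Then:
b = -2753/4182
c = -1/2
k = 6553/2091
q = 6803/4182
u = -2458/2091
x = 1843/2091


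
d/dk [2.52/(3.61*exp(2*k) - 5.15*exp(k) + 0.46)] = (12.978 - 18.1944*exp(k))*exp(k)/(3.61*exp(2*k) - 5.15*exp(k) + 0.46)^2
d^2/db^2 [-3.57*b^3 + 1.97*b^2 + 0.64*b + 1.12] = 3.94 - 21.42*b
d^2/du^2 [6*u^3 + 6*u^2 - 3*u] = 36*u + 12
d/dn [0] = 0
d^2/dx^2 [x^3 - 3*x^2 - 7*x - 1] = 6*x - 6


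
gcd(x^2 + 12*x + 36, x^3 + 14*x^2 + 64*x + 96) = x + 6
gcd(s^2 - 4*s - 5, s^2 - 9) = 1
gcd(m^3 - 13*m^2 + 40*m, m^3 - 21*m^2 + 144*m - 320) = m^2 - 13*m + 40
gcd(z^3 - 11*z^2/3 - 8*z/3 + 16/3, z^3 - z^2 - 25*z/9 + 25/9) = z - 1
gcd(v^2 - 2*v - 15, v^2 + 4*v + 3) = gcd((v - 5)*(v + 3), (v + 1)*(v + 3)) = v + 3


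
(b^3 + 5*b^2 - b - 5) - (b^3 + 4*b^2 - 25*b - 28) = b^2 + 24*b + 23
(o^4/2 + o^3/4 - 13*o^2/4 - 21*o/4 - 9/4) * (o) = o^5/2 + o^4/4 - 13*o^3/4 - 21*o^2/4 - 9*o/4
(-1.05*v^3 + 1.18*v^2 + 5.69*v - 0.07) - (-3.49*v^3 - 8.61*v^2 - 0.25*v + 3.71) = 2.44*v^3 + 9.79*v^2 + 5.94*v - 3.78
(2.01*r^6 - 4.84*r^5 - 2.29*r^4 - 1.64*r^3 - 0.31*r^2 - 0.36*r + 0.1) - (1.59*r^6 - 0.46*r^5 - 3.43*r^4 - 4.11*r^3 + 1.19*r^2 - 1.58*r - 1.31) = 0.42*r^6 - 4.38*r^5 + 1.14*r^4 + 2.47*r^3 - 1.5*r^2 + 1.22*r + 1.41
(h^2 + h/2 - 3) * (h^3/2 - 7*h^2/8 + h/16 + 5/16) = h^5/2 - 5*h^4/8 - 15*h^3/8 + 95*h^2/32 - h/32 - 15/16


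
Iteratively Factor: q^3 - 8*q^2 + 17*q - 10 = (q - 1)*(q^2 - 7*q + 10) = (q - 5)*(q - 1)*(q - 2)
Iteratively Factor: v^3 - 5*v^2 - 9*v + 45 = (v - 3)*(v^2 - 2*v - 15) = (v - 5)*(v - 3)*(v + 3)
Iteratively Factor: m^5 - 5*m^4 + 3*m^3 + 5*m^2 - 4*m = (m - 1)*(m^4 - 4*m^3 - m^2 + 4*m) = (m - 1)^2*(m^3 - 3*m^2 - 4*m) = (m - 4)*(m - 1)^2*(m^2 + m) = m*(m - 4)*(m - 1)^2*(m + 1)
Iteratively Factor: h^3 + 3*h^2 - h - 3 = (h + 1)*(h^2 + 2*h - 3) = (h + 1)*(h + 3)*(h - 1)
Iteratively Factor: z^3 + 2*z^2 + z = (z)*(z^2 + 2*z + 1) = z*(z + 1)*(z + 1)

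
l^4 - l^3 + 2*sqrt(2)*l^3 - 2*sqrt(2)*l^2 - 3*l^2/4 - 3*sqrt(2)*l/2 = l*(l - 3/2)*(l + 1/2)*(l + 2*sqrt(2))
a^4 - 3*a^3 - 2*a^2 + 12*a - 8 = (a - 2)^2*(a - 1)*(a + 2)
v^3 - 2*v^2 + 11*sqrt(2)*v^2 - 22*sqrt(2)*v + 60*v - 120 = (v - 2)*(v + 5*sqrt(2))*(v + 6*sqrt(2))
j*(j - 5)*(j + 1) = j^3 - 4*j^2 - 5*j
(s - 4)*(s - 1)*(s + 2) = s^3 - 3*s^2 - 6*s + 8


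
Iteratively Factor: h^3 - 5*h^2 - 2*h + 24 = (h + 2)*(h^2 - 7*h + 12) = (h - 3)*(h + 2)*(h - 4)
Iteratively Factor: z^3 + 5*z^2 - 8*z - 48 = (z - 3)*(z^2 + 8*z + 16) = (z - 3)*(z + 4)*(z + 4)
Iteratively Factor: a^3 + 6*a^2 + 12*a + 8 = (a + 2)*(a^2 + 4*a + 4) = (a + 2)^2*(a + 2)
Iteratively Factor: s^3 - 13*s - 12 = (s - 4)*(s^2 + 4*s + 3) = (s - 4)*(s + 1)*(s + 3)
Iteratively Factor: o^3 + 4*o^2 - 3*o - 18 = (o + 3)*(o^2 + o - 6) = (o - 2)*(o + 3)*(o + 3)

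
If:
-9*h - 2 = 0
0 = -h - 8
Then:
No Solution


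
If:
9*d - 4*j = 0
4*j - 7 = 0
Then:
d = 7/9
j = 7/4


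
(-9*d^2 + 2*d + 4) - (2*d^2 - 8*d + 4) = -11*d^2 + 10*d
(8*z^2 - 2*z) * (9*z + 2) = 72*z^3 - 2*z^2 - 4*z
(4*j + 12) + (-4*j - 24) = -12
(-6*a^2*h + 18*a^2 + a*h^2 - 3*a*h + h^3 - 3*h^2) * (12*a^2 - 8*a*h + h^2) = -72*a^4*h + 216*a^4 + 60*a^3*h^2 - 180*a^3*h - 2*a^2*h^3 + 6*a^2*h^2 - 7*a*h^4 + 21*a*h^3 + h^5 - 3*h^4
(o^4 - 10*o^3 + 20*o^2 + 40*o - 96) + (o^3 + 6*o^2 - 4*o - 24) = o^4 - 9*o^3 + 26*o^2 + 36*o - 120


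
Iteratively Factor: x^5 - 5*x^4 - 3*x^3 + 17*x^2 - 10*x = (x + 2)*(x^4 - 7*x^3 + 11*x^2 - 5*x) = (x - 5)*(x + 2)*(x^3 - 2*x^2 + x) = (x - 5)*(x - 1)*(x + 2)*(x^2 - x) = (x - 5)*(x - 1)^2*(x + 2)*(x)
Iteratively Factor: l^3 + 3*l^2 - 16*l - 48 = (l + 4)*(l^2 - l - 12) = (l - 4)*(l + 4)*(l + 3)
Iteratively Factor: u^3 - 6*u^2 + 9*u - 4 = (u - 1)*(u^2 - 5*u + 4) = (u - 1)^2*(u - 4)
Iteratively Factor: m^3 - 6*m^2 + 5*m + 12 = (m + 1)*(m^2 - 7*m + 12) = (m - 4)*(m + 1)*(m - 3)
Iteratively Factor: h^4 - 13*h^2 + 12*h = (h - 1)*(h^3 + h^2 - 12*h) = (h - 1)*(h + 4)*(h^2 - 3*h) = (h - 3)*(h - 1)*(h + 4)*(h)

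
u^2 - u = u*(u - 1)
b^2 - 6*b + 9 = (b - 3)^2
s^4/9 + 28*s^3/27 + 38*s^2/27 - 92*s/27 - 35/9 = (s/3 + 1/3)*(s/3 + 1)*(s - 5/3)*(s + 7)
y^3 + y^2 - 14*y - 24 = (y - 4)*(y + 2)*(y + 3)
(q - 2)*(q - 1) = q^2 - 3*q + 2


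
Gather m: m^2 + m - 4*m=m^2 - 3*m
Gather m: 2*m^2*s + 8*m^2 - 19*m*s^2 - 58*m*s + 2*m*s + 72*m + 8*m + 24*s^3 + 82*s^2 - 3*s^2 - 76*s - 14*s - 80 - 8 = m^2*(2*s + 8) + m*(-19*s^2 - 56*s + 80) + 24*s^3 + 79*s^2 - 90*s - 88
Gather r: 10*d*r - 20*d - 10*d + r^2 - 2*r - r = -30*d + r^2 + r*(10*d - 3)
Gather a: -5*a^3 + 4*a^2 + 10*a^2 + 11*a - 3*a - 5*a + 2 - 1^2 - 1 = -5*a^3 + 14*a^2 + 3*a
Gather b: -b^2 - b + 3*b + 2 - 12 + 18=-b^2 + 2*b + 8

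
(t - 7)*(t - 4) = t^2 - 11*t + 28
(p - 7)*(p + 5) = p^2 - 2*p - 35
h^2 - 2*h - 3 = (h - 3)*(h + 1)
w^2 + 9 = (w - 3*I)*(w + 3*I)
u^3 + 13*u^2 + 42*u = u*(u + 6)*(u + 7)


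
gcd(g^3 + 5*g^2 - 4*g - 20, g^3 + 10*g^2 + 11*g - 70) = g^2 + 3*g - 10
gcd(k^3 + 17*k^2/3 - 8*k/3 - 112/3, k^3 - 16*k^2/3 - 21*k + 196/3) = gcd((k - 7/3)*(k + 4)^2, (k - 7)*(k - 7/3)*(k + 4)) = k^2 + 5*k/3 - 28/3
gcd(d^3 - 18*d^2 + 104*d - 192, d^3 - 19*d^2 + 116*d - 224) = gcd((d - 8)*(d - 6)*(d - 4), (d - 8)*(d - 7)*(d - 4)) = d^2 - 12*d + 32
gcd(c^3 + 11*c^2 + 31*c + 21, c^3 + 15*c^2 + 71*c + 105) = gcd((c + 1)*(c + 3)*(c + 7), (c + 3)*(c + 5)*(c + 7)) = c^2 + 10*c + 21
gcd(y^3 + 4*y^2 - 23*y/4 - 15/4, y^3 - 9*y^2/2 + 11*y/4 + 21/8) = y^2 - y - 3/4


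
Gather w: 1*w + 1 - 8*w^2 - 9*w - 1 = -8*w^2 - 8*w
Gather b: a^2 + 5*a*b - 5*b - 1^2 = a^2 + b*(5*a - 5) - 1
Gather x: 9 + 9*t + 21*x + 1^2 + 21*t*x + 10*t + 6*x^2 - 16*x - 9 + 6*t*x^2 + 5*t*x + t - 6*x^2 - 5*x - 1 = 6*t*x^2 + 26*t*x + 20*t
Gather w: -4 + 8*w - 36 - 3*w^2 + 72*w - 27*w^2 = -30*w^2 + 80*w - 40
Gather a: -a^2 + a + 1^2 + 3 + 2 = -a^2 + a + 6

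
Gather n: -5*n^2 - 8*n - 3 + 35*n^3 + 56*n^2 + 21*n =35*n^3 + 51*n^2 + 13*n - 3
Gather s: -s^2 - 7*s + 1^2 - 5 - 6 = -s^2 - 7*s - 10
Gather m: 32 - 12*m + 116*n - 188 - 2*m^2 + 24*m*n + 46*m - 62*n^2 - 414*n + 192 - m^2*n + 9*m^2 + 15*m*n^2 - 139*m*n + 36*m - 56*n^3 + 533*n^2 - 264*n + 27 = m^2*(7 - n) + m*(15*n^2 - 115*n + 70) - 56*n^3 + 471*n^2 - 562*n + 63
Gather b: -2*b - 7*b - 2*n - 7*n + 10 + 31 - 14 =-9*b - 9*n + 27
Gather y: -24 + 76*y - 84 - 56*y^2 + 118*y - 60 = -56*y^2 + 194*y - 168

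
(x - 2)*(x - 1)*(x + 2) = x^3 - x^2 - 4*x + 4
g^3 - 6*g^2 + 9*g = g*(g - 3)^2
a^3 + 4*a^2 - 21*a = a*(a - 3)*(a + 7)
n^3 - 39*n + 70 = (n - 5)*(n - 2)*(n + 7)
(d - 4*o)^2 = d^2 - 8*d*o + 16*o^2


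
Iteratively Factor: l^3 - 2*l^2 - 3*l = (l)*(l^2 - 2*l - 3) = l*(l + 1)*(l - 3)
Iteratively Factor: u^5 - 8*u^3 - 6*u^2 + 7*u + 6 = (u + 1)*(u^4 - u^3 - 7*u^2 + u + 6) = (u - 3)*(u + 1)*(u^3 + 2*u^2 - u - 2) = (u - 3)*(u + 1)^2*(u^2 + u - 2) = (u - 3)*(u - 1)*(u + 1)^2*(u + 2)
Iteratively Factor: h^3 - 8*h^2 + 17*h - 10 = (h - 2)*(h^2 - 6*h + 5) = (h - 5)*(h - 2)*(h - 1)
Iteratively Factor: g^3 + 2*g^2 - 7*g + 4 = (g + 4)*(g^2 - 2*g + 1) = (g - 1)*(g + 4)*(g - 1)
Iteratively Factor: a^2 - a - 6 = (a + 2)*(a - 3)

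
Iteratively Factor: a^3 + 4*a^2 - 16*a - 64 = (a + 4)*(a^2 - 16) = (a - 4)*(a + 4)*(a + 4)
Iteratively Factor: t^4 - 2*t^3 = (t - 2)*(t^3) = t*(t - 2)*(t^2) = t^2*(t - 2)*(t)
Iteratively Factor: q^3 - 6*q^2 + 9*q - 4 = (q - 1)*(q^2 - 5*q + 4) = (q - 4)*(q - 1)*(q - 1)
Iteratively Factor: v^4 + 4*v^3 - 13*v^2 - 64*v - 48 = (v + 3)*(v^3 + v^2 - 16*v - 16) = (v + 1)*(v + 3)*(v^2 - 16) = (v + 1)*(v + 3)*(v + 4)*(v - 4)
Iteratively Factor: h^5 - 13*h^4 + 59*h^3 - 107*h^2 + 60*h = (h - 3)*(h^4 - 10*h^3 + 29*h^2 - 20*h) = (h - 5)*(h - 3)*(h^3 - 5*h^2 + 4*h) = (h - 5)*(h - 3)*(h - 1)*(h^2 - 4*h) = (h - 5)*(h - 4)*(h - 3)*(h - 1)*(h)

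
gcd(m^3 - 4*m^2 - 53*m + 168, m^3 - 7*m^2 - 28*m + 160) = m - 8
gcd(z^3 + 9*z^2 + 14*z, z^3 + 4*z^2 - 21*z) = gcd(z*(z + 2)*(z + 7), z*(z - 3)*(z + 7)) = z^2 + 7*z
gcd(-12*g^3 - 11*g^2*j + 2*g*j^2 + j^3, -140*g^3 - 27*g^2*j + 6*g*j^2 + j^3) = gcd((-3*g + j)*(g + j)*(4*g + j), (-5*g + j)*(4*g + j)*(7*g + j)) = 4*g + j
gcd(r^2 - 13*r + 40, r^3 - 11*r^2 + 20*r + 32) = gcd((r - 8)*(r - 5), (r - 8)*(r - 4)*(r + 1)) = r - 8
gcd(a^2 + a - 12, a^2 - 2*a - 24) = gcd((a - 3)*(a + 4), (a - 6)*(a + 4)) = a + 4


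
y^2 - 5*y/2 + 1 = (y - 2)*(y - 1/2)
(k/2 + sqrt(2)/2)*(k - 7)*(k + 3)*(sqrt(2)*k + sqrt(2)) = sqrt(2)*k^4/2 - 3*sqrt(2)*k^3/2 + k^3 - 25*sqrt(2)*k^2/2 - 3*k^2 - 25*k - 21*sqrt(2)*k/2 - 21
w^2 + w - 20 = (w - 4)*(w + 5)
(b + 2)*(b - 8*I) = b^2 + 2*b - 8*I*b - 16*I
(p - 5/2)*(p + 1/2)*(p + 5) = p^3 + 3*p^2 - 45*p/4 - 25/4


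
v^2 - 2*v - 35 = (v - 7)*(v + 5)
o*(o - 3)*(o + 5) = o^3 + 2*o^2 - 15*o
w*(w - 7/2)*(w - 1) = w^3 - 9*w^2/2 + 7*w/2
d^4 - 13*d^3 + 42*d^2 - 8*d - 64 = (d - 8)*(d - 4)*(d - 2)*(d + 1)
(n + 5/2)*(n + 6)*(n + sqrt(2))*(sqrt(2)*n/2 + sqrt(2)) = sqrt(2)*n^4/2 + n^3 + 21*sqrt(2)*n^3/4 + 21*n^2/2 + 16*sqrt(2)*n^2 + 15*sqrt(2)*n + 32*n + 30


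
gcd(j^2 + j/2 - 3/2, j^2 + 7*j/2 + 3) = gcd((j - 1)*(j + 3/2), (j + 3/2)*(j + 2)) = j + 3/2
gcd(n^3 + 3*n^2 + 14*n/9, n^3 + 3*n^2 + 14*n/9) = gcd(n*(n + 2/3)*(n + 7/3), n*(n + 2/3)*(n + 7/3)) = n^3 + 3*n^2 + 14*n/9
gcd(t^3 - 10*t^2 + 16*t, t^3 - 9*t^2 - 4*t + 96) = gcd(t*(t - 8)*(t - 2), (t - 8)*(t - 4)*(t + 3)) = t - 8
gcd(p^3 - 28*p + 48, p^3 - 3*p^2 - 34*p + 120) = p^2 + 2*p - 24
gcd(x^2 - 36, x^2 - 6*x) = x - 6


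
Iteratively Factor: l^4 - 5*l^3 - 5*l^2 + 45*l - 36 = (l - 4)*(l^3 - l^2 - 9*l + 9) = (l - 4)*(l + 3)*(l^2 - 4*l + 3) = (l - 4)*(l - 1)*(l + 3)*(l - 3)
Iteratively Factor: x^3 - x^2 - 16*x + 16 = (x - 4)*(x^2 + 3*x - 4) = (x - 4)*(x - 1)*(x + 4)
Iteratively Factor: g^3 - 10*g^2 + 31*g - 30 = (g - 5)*(g^2 - 5*g + 6) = (g - 5)*(g - 2)*(g - 3)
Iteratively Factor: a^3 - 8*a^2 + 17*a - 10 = (a - 5)*(a^2 - 3*a + 2) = (a - 5)*(a - 2)*(a - 1)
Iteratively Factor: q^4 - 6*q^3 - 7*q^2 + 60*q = (q + 3)*(q^3 - 9*q^2 + 20*q) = (q - 4)*(q + 3)*(q^2 - 5*q) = q*(q - 4)*(q + 3)*(q - 5)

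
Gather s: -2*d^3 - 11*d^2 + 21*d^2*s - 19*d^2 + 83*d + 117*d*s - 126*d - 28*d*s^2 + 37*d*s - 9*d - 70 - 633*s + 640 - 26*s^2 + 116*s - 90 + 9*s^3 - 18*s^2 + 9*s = -2*d^3 - 30*d^2 - 52*d + 9*s^3 + s^2*(-28*d - 44) + s*(21*d^2 + 154*d - 508) + 480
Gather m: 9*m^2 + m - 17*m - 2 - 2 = 9*m^2 - 16*m - 4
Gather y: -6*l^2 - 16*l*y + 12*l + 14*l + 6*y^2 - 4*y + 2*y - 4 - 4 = -6*l^2 + 26*l + 6*y^2 + y*(-16*l - 2) - 8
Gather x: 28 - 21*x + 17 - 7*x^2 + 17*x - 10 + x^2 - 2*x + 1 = -6*x^2 - 6*x + 36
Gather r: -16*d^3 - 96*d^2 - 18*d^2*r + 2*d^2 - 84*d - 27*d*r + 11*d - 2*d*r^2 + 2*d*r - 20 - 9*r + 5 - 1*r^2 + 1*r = -16*d^3 - 94*d^2 - 73*d + r^2*(-2*d - 1) + r*(-18*d^2 - 25*d - 8) - 15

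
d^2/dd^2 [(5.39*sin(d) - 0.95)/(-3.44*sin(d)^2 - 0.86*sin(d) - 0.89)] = (63.7831039999999*sin(d)^5 - 60.913456*sin(d)^4 - 235.009792*sin(d)^3 + 74.257474*sin(d)^2 + 120.871573*sin(d) + 3.839212)/(3.44*sin(d)^2 + 0.86*sin(d) + 0.89)^3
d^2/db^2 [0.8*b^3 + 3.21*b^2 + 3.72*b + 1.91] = 4.8*b + 6.42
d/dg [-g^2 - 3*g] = -2*g - 3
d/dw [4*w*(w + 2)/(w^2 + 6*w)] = 16/(w^2 + 12*w + 36)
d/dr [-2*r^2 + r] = 1 - 4*r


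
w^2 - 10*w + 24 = (w - 6)*(w - 4)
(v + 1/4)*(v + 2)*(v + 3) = v^3 + 21*v^2/4 + 29*v/4 + 3/2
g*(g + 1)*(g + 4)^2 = g^4 + 9*g^3 + 24*g^2 + 16*g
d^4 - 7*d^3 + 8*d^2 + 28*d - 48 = (d - 4)*(d - 3)*(d - 2)*(d + 2)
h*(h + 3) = h^2 + 3*h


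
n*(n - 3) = n^2 - 3*n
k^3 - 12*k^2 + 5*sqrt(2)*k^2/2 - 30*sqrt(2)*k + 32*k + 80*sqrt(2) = (k - 8)*(k - 4)*(k + 5*sqrt(2)/2)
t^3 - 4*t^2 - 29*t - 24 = (t - 8)*(t + 1)*(t + 3)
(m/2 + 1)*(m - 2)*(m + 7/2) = m^3/2 + 7*m^2/4 - 2*m - 7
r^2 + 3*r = r*(r + 3)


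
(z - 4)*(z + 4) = z^2 - 16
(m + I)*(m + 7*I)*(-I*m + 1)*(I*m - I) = m^4 - m^3 + 9*I*m^3 - 15*m^2 - 9*I*m^2 + 15*m - 7*I*m + 7*I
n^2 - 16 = (n - 4)*(n + 4)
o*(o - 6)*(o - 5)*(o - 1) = o^4 - 12*o^3 + 41*o^2 - 30*o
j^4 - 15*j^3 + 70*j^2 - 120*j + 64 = (j - 8)*(j - 4)*(j - 2)*(j - 1)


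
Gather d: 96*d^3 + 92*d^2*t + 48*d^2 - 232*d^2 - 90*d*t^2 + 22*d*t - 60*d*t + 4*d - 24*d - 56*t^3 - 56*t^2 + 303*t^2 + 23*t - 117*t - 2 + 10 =96*d^3 + d^2*(92*t - 184) + d*(-90*t^2 - 38*t - 20) - 56*t^3 + 247*t^2 - 94*t + 8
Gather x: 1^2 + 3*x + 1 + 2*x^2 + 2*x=2*x^2 + 5*x + 2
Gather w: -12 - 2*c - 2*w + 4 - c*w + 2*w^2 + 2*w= -c*w - 2*c + 2*w^2 - 8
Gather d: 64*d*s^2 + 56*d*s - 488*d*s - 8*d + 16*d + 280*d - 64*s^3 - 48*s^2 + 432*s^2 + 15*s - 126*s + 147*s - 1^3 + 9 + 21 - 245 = d*(64*s^2 - 432*s + 288) - 64*s^3 + 384*s^2 + 36*s - 216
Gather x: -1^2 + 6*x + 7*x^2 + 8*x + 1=7*x^2 + 14*x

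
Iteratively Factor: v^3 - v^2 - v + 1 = (v + 1)*(v^2 - 2*v + 1) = (v - 1)*(v + 1)*(v - 1)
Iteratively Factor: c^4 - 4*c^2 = (c + 2)*(c^3 - 2*c^2) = (c - 2)*(c + 2)*(c^2) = c*(c - 2)*(c + 2)*(c)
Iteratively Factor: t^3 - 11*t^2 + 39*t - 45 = (t - 5)*(t^2 - 6*t + 9) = (t - 5)*(t - 3)*(t - 3)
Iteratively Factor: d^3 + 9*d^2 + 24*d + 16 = (d + 4)*(d^2 + 5*d + 4) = (d + 1)*(d + 4)*(d + 4)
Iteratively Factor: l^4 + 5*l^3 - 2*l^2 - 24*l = (l)*(l^3 + 5*l^2 - 2*l - 24) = l*(l + 3)*(l^2 + 2*l - 8) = l*(l + 3)*(l + 4)*(l - 2)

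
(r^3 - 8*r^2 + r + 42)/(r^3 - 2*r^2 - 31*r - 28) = (r^2 - r - 6)/(r^2 + 5*r + 4)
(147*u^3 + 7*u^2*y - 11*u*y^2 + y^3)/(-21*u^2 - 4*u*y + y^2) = -7*u + y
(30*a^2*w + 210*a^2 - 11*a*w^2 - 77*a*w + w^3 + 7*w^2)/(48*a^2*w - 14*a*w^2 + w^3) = (-5*a*w - 35*a + w^2 + 7*w)/(w*(-8*a + w))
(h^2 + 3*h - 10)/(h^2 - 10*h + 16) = (h + 5)/(h - 8)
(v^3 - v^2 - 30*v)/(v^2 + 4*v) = (v^2 - v - 30)/(v + 4)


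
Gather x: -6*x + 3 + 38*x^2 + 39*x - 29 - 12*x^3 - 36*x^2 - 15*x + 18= -12*x^3 + 2*x^2 + 18*x - 8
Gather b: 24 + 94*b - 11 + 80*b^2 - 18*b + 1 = 80*b^2 + 76*b + 14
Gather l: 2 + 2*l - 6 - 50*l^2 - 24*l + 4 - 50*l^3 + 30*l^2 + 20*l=-50*l^3 - 20*l^2 - 2*l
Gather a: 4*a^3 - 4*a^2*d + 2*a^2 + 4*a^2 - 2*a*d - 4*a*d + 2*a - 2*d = 4*a^3 + a^2*(6 - 4*d) + a*(2 - 6*d) - 2*d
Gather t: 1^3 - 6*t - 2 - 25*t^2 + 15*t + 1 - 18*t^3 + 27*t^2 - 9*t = -18*t^3 + 2*t^2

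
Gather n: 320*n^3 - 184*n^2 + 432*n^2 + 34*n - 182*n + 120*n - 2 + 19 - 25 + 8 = 320*n^3 + 248*n^2 - 28*n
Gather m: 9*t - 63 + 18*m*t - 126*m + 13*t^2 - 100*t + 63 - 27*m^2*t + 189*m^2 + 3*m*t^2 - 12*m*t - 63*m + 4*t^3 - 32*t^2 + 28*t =m^2*(189 - 27*t) + m*(3*t^2 + 6*t - 189) + 4*t^3 - 19*t^2 - 63*t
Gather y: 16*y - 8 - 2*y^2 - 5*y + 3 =-2*y^2 + 11*y - 5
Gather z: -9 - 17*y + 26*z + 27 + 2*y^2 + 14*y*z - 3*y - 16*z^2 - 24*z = 2*y^2 - 20*y - 16*z^2 + z*(14*y + 2) + 18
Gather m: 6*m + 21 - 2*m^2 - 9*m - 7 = -2*m^2 - 3*m + 14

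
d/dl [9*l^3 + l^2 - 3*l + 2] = 27*l^2 + 2*l - 3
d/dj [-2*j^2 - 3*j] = -4*j - 3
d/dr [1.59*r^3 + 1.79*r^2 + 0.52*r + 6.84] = 4.77*r^2 + 3.58*r + 0.52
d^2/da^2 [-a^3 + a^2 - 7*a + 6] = 2 - 6*a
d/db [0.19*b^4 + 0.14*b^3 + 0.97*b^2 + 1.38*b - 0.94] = 0.76*b^3 + 0.42*b^2 + 1.94*b + 1.38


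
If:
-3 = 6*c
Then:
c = -1/2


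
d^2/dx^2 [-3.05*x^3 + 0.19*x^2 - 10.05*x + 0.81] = 0.38 - 18.3*x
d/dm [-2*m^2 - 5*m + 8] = -4*m - 5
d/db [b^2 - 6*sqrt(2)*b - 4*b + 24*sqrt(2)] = 2*b - 6*sqrt(2) - 4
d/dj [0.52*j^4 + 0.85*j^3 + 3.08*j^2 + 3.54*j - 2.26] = 2.08*j^3 + 2.55*j^2 + 6.16*j + 3.54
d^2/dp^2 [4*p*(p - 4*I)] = 8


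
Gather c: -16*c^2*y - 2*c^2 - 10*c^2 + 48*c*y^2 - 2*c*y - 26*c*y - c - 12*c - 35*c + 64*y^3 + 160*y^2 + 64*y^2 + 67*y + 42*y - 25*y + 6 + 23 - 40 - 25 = c^2*(-16*y - 12) + c*(48*y^2 - 28*y - 48) + 64*y^3 + 224*y^2 + 84*y - 36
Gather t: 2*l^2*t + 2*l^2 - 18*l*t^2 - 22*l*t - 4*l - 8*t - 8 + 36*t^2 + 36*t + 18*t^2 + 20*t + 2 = 2*l^2 - 4*l + t^2*(54 - 18*l) + t*(2*l^2 - 22*l + 48) - 6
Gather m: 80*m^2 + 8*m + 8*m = 80*m^2 + 16*m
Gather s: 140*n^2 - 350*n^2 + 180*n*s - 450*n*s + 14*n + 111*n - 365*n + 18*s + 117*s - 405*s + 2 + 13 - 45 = -210*n^2 - 240*n + s*(-270*n - 270) - 30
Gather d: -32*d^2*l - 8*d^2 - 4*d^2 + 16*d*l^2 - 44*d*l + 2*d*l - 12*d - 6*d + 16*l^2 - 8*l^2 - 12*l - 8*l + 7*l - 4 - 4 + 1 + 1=d^2*(-32*l - 12) + d*(16*l^2 - 42*l - 18) + 8*l^2 - 13*l - 6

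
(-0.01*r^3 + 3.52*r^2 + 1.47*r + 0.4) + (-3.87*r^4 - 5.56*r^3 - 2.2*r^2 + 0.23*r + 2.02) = -3.87*r^4 - 5.57*r^3 + 1.32*r^2 + 1.7*r + 2.42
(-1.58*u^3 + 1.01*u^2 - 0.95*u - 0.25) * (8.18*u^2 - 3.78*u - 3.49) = -12.9244*u^5 + 14.2342*u^4 - 6.0746*u^3 - 1.9789*u^2 + 4.2605*u + 0.8725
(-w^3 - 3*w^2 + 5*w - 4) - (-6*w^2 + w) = -w^3 + 3*w^2 + 4*w - 4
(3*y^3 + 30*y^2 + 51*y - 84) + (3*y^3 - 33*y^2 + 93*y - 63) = 6*y^3 - 3*y^2 + 144*y - 147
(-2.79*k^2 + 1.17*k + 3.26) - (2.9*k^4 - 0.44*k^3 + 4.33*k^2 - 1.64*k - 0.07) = -2.9*k^4 + 0.44*k^3 - 7.12*k^2 + 2.81*k + 3.33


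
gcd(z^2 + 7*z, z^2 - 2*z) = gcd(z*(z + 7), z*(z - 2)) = z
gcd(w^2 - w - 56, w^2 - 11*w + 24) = w - 8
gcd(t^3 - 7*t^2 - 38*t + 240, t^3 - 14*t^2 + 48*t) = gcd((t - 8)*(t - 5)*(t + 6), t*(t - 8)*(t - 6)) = t - 8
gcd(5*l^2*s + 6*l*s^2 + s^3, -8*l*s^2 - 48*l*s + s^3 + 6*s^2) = s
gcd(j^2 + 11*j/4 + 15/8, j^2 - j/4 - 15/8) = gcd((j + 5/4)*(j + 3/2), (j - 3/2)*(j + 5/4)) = j + 5/4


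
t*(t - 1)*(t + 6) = t^3 + 5*t^2 - 6*t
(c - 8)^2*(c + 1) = c^3 - 15*c^2 + 48*c + 64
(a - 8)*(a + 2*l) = a^2 + 2*a*l - 8*a - 16*l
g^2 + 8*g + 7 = (g + 1)*(g + 7)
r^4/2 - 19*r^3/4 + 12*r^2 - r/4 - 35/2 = (r/2 + 1/2)*(r - 5)*(r - 7/2)*(r - 2)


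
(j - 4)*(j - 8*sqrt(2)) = j^2 - 8*sqrt(2)*j - 4*j + 32*sqrt(2)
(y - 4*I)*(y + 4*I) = y^2 + 16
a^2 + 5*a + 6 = (a + 2)*(a + 3)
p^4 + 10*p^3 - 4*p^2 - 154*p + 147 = (p - 3)*(p - 1)*(p + 7)^2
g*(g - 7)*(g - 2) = g^3 - 9*g^2 + 14*g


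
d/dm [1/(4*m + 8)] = -1/(4*(m + 2)^2)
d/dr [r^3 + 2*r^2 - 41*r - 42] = 3*r^2 + 4*r - 41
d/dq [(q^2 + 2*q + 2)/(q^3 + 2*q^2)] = (-q^3 - 4*q^2 - 10*q - 8)/(q^3*(q^2 + 4*q + 4))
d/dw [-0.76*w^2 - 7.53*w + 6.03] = -1.52*w - 7.53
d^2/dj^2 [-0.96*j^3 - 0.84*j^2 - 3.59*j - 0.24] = -5.76*j - 1.68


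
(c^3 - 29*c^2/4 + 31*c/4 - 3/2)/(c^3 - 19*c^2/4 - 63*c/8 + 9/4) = 2*(c - 1)/(2*c + 3)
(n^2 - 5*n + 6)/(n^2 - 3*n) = (n - 2)/n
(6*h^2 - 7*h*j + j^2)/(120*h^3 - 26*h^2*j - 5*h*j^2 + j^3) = (h - j)/(20*h^2 - h*j - j^2)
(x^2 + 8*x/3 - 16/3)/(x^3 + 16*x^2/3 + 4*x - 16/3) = (3*x - 4)/(3*x^2 + 4*x - 4)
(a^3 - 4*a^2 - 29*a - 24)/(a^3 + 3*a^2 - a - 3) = (a - 8)/(a - 1)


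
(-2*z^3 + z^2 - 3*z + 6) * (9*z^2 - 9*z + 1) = -18*z^5 + 27*z^4 - 38*z^3 + 82*z^2 - 57*z + 6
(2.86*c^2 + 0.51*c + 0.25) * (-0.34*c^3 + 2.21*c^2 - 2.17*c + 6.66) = -0.9724*c^5 + 6.1472*c^4 - 5.1641*c^3 + 18.4934*c^2 + 2.8541*c + 1.665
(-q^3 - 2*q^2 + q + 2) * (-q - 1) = q^4 + 3*q^3 + q^2 - 3*q - 2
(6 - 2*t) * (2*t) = -4*t^2 + 12*t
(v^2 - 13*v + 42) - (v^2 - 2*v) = 42 - 11*v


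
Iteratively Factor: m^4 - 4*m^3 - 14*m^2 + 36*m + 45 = (m + 3)*(m^3 - 7*m^2 + 7*m + 15) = (m - 5)*(m + 3)*(m^2 - 2*m - 3) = (m - 5)*(m - 3)*(m + 3)*(m + 1)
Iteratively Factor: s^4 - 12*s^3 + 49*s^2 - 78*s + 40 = (s - 4)*(s^3 - 8*s^2 + 17*s - 10) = (s - 4)*(s - 2)*(s^2 - 6*s + 5) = (s - 4)*(s - 2)*(s - 1)*(s - 5)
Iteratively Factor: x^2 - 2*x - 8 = (x - 4)*(x + 2)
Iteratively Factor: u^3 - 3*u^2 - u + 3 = (u + 1)*(u^2 - 4*u + 3) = (u - 1)*(u + 1)*(u - 3)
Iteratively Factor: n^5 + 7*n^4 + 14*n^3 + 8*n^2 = (n + 1)*(n^4 + 6*n^3 + 8*n^2) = (n + 1)*(n + 2)*(n^3 + 4*n^2) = (n + 1)*(n + 2)*(n + 4)*(n^2) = n*(n + 1)*(n + 2)*(n + 4)*(n)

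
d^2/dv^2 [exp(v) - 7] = exp(v)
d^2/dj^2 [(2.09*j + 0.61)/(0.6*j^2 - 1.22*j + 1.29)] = ((4.3676 - 7.524*j)*(0.6*j^2 - 1.22*j + 1.29) + (1.2*j - 1.22)*(2.09*j + 0.61)*(2.4*j - 2.44))/(0.6*j^2 - 1.22*j + 1.29)^3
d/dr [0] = 0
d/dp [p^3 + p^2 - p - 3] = 3*p^2 + 2*p - 1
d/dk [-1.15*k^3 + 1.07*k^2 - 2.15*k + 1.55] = -3.45*k^2 + 2.14*k - 2.15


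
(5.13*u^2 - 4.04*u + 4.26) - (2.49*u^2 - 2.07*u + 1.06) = 2.64*u^2 - 1.97*u + 3.2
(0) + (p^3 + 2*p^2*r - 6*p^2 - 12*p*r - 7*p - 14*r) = p^3 + 2*p^2*r - 6*p^2 - 12*p*r - 7*p - 14*r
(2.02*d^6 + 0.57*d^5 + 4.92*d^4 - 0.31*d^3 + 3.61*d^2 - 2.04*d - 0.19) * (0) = 0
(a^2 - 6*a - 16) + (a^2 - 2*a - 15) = 2*a^2 - 8*a - 31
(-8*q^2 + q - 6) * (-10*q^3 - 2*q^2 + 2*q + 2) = 80*q^5 + 6*q^4 + 42*q^3 - 2*q^2 - 10*q - 12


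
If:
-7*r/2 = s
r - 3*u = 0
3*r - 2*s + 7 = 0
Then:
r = -7/10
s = 49/20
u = -7/30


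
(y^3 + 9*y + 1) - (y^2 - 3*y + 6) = y^3 - y^2 + 12*y - 5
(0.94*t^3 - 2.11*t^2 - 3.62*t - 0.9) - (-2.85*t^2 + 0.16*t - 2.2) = 0.94*t^3 + 0.74*t^2 - 3.78*t + 1.3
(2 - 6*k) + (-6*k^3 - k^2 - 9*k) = -6*k^3 - k^2 - 15*k + 2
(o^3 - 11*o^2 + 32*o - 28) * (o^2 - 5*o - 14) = o^5 - 16*o^4 + 73*o^3 - 34*o^2 - 308*o + 392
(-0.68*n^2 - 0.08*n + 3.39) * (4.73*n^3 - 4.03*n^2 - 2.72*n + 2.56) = -3.2164*n^5 + 2.362*n^4 + 18.2067*n^3 - 15.1849*n^2 - 9.4256*n + 8.6784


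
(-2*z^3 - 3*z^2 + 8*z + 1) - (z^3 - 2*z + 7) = -3*z^3 - 3*z^2 + 10*z - 6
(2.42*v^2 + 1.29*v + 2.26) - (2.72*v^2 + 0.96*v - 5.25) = -0.3*v^2 + 0.33*v + 7.51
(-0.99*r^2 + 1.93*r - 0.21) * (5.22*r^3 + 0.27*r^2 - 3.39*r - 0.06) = -5.1678*r^5 + 9.8073*r^4 + 2.781*r^3 - 6.54*r^2 + 0.5961*r + 0.0126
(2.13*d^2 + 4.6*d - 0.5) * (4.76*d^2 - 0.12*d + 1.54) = 10.1388*d^4 + 21.6404*d^3 + 0.3482*d^2 + 7.144*d - 0.77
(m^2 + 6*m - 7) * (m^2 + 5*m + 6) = m^4 + 11*m^3 + 29*m^2 + m - 42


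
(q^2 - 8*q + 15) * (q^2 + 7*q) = q^4 - q^3 - 41*q^2 + 105*q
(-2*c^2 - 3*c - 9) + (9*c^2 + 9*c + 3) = 7*c^2 + 6*c - 6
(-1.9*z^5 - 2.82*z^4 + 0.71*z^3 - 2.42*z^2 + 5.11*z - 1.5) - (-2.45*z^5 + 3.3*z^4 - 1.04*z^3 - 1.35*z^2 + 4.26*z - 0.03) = 0.55*z^5 - 6.12*z^4 + 1.75*z^3 - 1.07*z^2 + 0.850000000000001*z - 1.47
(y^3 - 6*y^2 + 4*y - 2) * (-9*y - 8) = -9*y^4 + 46*y^3 + 12*y^2 - 14*y + 16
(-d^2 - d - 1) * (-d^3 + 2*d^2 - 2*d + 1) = d^5 - d^4 + d^3 - d^2 + d - 1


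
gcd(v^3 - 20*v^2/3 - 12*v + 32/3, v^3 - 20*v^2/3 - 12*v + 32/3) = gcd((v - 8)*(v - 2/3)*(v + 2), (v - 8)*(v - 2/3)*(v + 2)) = v^3 - 20*v^2/3 - 12*v + 32/3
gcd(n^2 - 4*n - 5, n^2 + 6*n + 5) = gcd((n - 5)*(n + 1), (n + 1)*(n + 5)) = n + 1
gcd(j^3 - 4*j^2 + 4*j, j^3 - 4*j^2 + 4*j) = j^3 - 4*j^2 + 4*j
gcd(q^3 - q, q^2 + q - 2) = q - 1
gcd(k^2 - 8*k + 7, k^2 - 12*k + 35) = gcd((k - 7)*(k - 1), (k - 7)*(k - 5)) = k - 7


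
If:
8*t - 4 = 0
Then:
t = 1/2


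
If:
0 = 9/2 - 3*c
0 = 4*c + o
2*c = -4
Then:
No Solution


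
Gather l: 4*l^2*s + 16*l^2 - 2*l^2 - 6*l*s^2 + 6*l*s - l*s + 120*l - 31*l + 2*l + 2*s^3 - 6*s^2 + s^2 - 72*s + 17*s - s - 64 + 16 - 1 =l^2*(4*s + 14) + l*(-6*s^2 + 5*s + 91) + 2*s^3 - 5*s^2 - 56*s - 49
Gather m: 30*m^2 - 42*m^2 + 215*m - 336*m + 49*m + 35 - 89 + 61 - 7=-12*m^2 - 72*m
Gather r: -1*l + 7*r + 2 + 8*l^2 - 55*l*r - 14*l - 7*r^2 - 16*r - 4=8*l^2 - 15*l - 7*r^2 + r*(-55*l - 9) - 2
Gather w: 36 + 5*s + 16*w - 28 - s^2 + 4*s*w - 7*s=-s^2 - 2*s + w*(4*s + 16) + 8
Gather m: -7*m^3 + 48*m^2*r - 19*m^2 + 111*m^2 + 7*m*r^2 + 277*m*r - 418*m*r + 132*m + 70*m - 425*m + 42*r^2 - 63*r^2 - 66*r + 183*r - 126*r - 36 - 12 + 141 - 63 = -7*m^3 + m^2*(48*r + 92) + m*(7*r^2 - 141*r - 223) - 21*r^2 - 9*r + 30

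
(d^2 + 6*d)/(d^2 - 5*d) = (d + 6)/(d - 5)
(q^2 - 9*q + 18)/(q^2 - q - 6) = (q - 6)/(q + 2)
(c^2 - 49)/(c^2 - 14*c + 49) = (c + 7)/(c - 7)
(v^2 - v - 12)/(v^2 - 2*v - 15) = (v - 4)/(v - 5)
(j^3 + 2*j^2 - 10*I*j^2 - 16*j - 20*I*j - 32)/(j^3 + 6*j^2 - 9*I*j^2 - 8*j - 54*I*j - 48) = (j^2 + 2*j*(1 - I) - 4*I)/(j^2 + j*(6 - I) - 6*I)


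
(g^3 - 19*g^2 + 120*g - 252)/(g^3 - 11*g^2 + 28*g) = (g^2 - 12*g + 36)/(g*(g - 4))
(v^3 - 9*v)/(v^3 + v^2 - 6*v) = (v - 3)/(v - 2)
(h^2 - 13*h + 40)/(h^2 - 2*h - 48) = (h - 5)/(h + 6)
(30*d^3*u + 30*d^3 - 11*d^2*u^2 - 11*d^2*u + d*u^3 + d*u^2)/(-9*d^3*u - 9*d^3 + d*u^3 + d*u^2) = (30*d^2 - 11*d*u + u^2)/(-9*d^2 + u^2)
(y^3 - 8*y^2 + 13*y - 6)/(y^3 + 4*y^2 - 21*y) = (y^3 - 8*y^2 + 13*y - 6)/(y*(y^2 + 4*y - 21))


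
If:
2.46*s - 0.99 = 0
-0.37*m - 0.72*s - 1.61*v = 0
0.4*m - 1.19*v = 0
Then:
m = -0.32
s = 0.40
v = -0.11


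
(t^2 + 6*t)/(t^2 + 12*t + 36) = t/(t + 6)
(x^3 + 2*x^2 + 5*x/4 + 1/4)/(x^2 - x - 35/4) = (4*x^3 + 8*x^2 + 5*x + 1)/(4*x^2 - 4*x - 35)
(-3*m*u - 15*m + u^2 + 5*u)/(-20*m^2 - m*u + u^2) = (3*m*u + 15*m - u^2 - 5*u)/(20*m^2 + m*u - u^2)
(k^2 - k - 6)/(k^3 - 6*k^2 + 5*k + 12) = (k + 2)/(k^2 - 3*k - 4)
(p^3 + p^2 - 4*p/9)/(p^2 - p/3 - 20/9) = p*(3*p - 1)/(3*p - 5)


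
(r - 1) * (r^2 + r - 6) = r^3 - 7*r + 6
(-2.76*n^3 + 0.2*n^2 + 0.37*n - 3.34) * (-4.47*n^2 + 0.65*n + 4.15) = 12.3372*n^5 - 2.688*n^4 - 12.9779*n^3 + 16.0003*n^2 - 0.6355*n - 13.861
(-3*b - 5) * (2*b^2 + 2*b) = -6*b^3 - 16*b^2 - 10*b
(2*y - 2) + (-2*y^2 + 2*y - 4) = -2*y^2 + 4*y - 6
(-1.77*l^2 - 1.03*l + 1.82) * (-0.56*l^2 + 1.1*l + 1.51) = 0.9912*l^4 - 1.3702*l^3 - 4.8249*l^2 + 0.4467*l + 2.7482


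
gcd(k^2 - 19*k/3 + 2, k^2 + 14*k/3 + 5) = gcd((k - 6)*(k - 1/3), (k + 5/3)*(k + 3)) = 1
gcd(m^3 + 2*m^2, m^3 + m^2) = m^2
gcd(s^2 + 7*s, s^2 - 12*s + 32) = 1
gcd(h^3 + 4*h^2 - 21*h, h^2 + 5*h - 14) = h + 7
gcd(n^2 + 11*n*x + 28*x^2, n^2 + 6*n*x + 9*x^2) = 1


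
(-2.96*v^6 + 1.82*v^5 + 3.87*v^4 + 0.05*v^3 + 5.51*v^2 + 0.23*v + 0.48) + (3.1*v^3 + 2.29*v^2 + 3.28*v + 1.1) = -2.96*v^6 + 1.82*v^5 + 3.87*v^4 + 3.15*v^3 + 7.8*v^2 + 3.51*v + 1.58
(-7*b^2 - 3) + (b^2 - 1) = -6*b^2 - 4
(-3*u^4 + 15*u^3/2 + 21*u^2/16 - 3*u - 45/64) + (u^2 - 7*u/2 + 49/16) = -3*u^4 + 15*u^3/2 + 37*u^2/16 - 13*u/2 + 151/64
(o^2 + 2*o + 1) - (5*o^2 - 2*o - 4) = -4*o^2 + 4*o + 5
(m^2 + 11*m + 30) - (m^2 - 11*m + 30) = 22*m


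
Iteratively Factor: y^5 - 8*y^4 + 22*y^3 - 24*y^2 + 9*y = (y - 3)*(y^4 - 5*y^3 + 7*y^2 - 3*y) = (y - 3)*(y - 1)*(y^3 - 4*y^2 + 3*y) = y*(y - 3)*(y - 1)*(y^2 - 4*y + 3) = y*(y - 3)*(y - 1)^2*(y - 3)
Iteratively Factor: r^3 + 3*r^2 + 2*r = (r)*(r^2 + 3*r + 2) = r*(r + 1)*(r + 2)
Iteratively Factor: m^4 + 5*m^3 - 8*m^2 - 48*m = (m + 4)*(m^3 + m^2 - 12*m) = (m - 3)*(m + 4)*(m^2 + 4*m) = m*(m - 3)*(m + 4)*(m + 4)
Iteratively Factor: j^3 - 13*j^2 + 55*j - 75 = (j - 5)*(j^2 - 8*j + 15) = (j - 5)^2*(j - 3)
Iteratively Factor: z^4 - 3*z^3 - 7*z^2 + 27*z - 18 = (z - 2)*(z^3 - z^2 - 9*z + 9) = (z - 2)*(z - 1)*(z^2 - 9) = (z - 3)*(z - 2)*(z - 1)*(z + 3)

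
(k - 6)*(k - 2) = k^2 - 8*k + 12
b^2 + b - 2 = (b - 1)*(b + 2)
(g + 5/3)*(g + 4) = g^2 + 17*g/3 + 20/3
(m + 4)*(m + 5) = m^2 + 9*m + 20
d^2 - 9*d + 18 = (d - 6)*(d - 3)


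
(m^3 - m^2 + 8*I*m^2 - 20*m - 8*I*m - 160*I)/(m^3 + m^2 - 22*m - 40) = (m + 8*I)/(m + 2)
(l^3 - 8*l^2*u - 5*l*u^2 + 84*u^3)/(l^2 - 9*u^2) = (-l^2 + 11*l*u - 28*u^2)/(-l + 3*u)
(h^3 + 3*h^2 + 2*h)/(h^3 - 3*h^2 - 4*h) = (h + 2)/(h - 4)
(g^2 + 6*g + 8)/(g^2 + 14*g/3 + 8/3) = 3*(g + 2)/(3*g + 2)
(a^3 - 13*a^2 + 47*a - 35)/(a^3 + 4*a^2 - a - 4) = (a^2 - 12*a + 35)/(a^2 + 5*a + 4)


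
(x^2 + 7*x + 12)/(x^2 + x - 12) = (x + 3)/(x - 3)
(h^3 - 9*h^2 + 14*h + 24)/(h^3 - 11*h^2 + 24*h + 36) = (h - 4)/(h - 6)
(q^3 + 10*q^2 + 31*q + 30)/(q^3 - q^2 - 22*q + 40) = (q^2 + 5*q + 6)/(q^2 - 6*q + 8)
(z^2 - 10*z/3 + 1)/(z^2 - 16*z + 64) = (z^2 - 10*z/3 + 1)/(z^2 - 16*z + 64)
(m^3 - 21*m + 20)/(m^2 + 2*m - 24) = (m^2 + 4*m - 5)/(m + 6)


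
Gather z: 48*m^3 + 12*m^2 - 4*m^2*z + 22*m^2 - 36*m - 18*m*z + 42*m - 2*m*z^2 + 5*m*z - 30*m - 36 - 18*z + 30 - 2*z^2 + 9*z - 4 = 48*m^3 + 34*m^2 - 24*m + z^2*(-2*m - 2) + z*(-4*m^2 - 13*m - 9) - 10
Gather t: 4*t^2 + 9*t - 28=4*t^2 + 9*t - 28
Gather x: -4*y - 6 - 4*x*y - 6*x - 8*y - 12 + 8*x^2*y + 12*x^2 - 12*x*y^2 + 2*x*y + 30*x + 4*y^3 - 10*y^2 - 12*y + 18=x^2*(8*y + 12) + x*(-12*y^2 - 2*y + 24) + 4*y^3 - 10*y^2 - 24*y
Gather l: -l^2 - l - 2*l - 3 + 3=-l^2 - 3*l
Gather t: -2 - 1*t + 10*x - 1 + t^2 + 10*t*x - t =t^2 + t*(10*x - 2) + 10*x - 3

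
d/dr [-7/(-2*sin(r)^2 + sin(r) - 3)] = 7*(1 - 4*sin(r))*cos(r)/(-sin(r) - cos(2*r) + 4)^2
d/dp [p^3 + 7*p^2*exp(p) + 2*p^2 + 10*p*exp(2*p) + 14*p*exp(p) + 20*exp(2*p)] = 7*p^2*exp(p) + 3*p^2 + 20*p*exp(2*p) + 28*p*exp(p) + 4*p + 50*exp(2*p) + 14*exp(p)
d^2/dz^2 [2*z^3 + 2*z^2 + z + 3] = 12*z + 4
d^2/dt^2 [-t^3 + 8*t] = -6*t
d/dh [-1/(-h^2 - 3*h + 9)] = (-2*h - 3)/(h^2 + 3*h - 9)^2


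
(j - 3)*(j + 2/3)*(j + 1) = j^3 - 4*j^2/3 - 13*j/3 - 2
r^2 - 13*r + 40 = (r - 8)*(r - 5)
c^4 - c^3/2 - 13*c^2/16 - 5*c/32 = c*(c - 5/4)*(c + 1/4)*(c + 1/2)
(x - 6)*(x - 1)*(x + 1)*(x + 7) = x^4 + x^3 - 43*x^2 - x + 42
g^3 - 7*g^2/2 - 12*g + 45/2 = (g - 5)*(g - 3/2)*(g + 3)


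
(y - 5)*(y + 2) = y^2 - 3*y - 10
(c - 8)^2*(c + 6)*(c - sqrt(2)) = c^4 - 10*c^3 - sqrt(2)*c^3 - 32*c^2 + 10*sqrt(2)*c^2 + 32*sqrt(2)*c + 384*c - 384*sqrt(2)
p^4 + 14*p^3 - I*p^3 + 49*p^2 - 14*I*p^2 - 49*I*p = p*(p + 7)^2*(p - I)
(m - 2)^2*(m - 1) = m^3 - 5*m^2 + 8*m - 4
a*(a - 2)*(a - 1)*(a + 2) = a^4 - a^3 - 4*a^2 + 4*a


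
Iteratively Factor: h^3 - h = (h + 1)*(h^2 - h) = h*(h + 1)*(h - 1)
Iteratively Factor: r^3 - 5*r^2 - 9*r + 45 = (r - 3)*(r^2 - 2*r - 15) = (r - 5)*(r - 3)*(r + 3)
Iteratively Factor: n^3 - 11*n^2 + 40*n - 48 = (n - 3)*(n^2 - 8*n + 16) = (n - 4)*(n - 3)*(n - 4)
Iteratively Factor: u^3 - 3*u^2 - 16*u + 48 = (u - 4)*(u^2 + u - 12) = (u - 4)*(u + 4)*(u - 3)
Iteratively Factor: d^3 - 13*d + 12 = (d - 3)*(d^2 + 3*d - 4) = (d - 3)*(d + 4)*(d - 1)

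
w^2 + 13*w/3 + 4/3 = (w + 1/3)*(w + 4)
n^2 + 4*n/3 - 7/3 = (n - 1)*(n + 7/3)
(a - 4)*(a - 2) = a^2 - 6*a + 8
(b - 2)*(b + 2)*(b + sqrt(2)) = b^3 + sqrt(2)*b^2 - 4*b - 4*sqrt(2)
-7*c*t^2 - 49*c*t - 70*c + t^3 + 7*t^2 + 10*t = (-7*c + t)*(t + 2)*(t + 5)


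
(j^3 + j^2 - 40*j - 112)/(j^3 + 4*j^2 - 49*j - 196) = (j + 4)/(j + 7)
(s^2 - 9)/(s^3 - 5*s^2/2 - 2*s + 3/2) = 2*(s + 3)/(2*s^2 + s - 1)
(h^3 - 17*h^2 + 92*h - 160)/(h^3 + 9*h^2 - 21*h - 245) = (h^2 - 12*h + 32)/(h^2 + 14*h + 49)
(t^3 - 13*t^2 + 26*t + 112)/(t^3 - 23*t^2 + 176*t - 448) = (t + 2)/(t - 8)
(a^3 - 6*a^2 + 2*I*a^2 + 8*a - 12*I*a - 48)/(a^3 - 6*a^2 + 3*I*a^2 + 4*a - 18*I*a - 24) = (a - 2*I)/(a - I)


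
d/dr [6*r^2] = 12*r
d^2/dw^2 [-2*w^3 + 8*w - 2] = -12*w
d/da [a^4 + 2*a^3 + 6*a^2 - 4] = 2*a*(2*a^2 + 3*a + 6)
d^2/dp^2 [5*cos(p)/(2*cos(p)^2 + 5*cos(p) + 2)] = (-20*sin(p)^2*cos(p) + 50*sin(p)^2 - 120*cos(p) - 150)*sin(p)^2/((cos(p) + 2)^3*(2*cos(p) + 1)^3)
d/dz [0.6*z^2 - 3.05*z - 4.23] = 1.2*z - 3.05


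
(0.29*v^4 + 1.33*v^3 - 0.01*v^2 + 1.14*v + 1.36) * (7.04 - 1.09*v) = -0.3161*v^5 + 0.5919*v^4 + 9.3741*v^3 - 1.313*v^2 + 6.5432*v + 9.5744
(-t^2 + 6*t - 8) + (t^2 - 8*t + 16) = 8 - 2*t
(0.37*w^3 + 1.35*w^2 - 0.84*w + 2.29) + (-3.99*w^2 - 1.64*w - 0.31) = 0.37*w^3 - 2.64*w^2 - 2.48*w + 1.98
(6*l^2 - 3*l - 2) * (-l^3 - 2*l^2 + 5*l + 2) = -6*l^5 - 9*l^4 + 38*l^3 + l^2 - 16*l - 4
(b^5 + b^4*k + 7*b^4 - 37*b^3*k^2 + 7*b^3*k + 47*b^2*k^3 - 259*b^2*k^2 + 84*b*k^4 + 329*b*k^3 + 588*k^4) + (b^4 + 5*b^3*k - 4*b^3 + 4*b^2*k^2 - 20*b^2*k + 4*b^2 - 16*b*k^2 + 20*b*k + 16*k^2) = b^5 + b^4*k + 8*b^4 - 37*b^3*k^2 + 12*b^3*k - 4*b^3 + 47*b^2*k^3 - 255*b^2*k^2 - 20*b^2*k + 4*b^2 + 84*b*k^4 + 329*b*k^3 - 16*b*k^2 + 20*b*k + 588*k^4 + 16*k^2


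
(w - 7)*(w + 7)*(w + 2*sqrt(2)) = w^3 + 2*sqrt(2)*w^2 - 49*w - 98*sqrt(2)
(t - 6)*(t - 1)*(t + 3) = t^3 - 4*t^2 - 15*t + 18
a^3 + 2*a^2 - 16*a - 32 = (a - 4)*(a + 2)*(a + 4)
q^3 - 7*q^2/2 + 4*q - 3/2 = (q - 3/2)*(q - 1)^2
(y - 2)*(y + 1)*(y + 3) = y^3 + 2*y^2 - 5*y - 6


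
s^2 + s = s*(s + 1)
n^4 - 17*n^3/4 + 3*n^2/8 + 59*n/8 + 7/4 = (n - 7/2)*(n - 2)*(n + 1/4)*(n + 1)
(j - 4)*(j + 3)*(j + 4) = j^3 + 3*j^2 - 16*j - 48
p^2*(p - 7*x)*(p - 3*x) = p^4 - 10*p^3*x + 21*p^2*x^2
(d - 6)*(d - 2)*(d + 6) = d^3 - 2*d^2 - 36*d + 72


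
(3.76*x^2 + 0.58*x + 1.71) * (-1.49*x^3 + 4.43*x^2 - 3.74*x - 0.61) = -5.6024*x^5 + 15.7926*x^4 - 14.0409*x^3 + 3.1125*x^2 - 6.7492*x - 1.0431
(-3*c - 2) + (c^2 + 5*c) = c^2 + 2*c - 2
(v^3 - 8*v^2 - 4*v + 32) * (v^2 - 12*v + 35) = v^5 - 20*v^4 + 127*v^3 - 200*v^2 - 524*v + 1120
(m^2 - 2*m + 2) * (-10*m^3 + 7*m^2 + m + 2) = -10*m^5 + 27*m^4 - 33*m^3 + 14*m^2 - 2*m + 4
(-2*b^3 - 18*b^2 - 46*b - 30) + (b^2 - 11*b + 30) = -2*b^3 - 17*b^2 - 57*b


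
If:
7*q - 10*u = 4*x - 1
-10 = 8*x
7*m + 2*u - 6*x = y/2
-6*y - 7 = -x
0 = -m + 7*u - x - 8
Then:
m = -1133/816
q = 677/2856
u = 625/816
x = -5/4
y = -11/8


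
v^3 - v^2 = v^2*(v - 1)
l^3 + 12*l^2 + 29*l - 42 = (l - 1)*(l + 6)*(l + 7)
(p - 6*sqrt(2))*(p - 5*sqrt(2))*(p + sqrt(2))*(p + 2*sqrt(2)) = p^4 - 8*sqrt(2)*p^3 - 2*p^2 + 136*sqrt(2)*p + 240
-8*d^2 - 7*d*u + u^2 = (-8*d + u)*(d + u)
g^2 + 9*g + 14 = (g + 2)*(g + 7)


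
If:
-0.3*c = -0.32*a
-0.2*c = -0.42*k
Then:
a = 1.96875*k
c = 2.1*k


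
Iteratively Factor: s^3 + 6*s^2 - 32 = (s + 4)*(s^2 + 2*s - 8) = (s + 4)^2*(s - 2)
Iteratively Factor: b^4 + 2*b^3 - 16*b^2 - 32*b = (b - 4)*(b^3 + 6*b^2 + 8*b) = b*(b - 4)*(b^2 + 6*b + 8) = b*(b - 4)*(b + 4)*(b + 2)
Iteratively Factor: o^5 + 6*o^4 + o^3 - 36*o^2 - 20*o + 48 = (o + 4)*(o^4 + 2*o^3 - 7*o^2 - 8*o + 12) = (o - 2)*(o + 4)*(o^3 + 4*o^2 + o - 6) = (o - 2)*(o + 2)*(o + 4)*(o^2 + 2*o - 3) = (o - 2)*(o - 1)*(o + 2)*(o + 4)*(o + 3)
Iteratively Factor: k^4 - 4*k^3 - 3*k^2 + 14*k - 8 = (k - 1)*(k^3 - 3*k^2 - 6*k + 8) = (k - 1)*(k + 2)*(k^2 - 5*k + 4) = (k - 1)^2*(k + 2)*(k - 4)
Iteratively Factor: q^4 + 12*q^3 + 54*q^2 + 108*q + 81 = (q + 3)*(q^3 + 9*q^2 + 27*q + 27) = (q + 3)^2*(q^2 + 6*q + 9) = (q + 3)^3*(q + 3)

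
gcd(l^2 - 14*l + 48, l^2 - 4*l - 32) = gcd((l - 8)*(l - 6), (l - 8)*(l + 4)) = l - 8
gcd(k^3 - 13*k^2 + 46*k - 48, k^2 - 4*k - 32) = k - 8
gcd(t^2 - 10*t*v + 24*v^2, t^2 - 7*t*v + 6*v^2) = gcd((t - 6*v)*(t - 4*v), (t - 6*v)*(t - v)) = t - 6*v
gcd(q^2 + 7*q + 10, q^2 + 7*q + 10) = q^2 + 7*q + 10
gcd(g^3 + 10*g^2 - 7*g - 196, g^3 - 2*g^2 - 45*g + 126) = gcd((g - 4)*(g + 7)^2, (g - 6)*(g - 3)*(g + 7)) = g + 7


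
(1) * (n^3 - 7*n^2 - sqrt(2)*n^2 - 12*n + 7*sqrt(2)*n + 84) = n^3 - 7*n^2 - sqrt(2)*n^2 - 12*n + 7*sqrt(2)*n + 84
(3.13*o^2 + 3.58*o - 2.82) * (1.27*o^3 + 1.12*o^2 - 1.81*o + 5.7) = 3.9751*o^5 + 8.0522*o^4 - 5.2371*o^3 + 8.2028*o^2 + 25.5102*o - 16.074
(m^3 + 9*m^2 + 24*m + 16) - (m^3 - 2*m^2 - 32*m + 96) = 11*m^2 + 56*m - 80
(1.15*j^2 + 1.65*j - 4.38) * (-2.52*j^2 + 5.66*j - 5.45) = -2.898*j^4 + 2.351*j^3 + 14.1091*j^2 - 33.7833*j + 23.871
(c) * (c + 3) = c^2 + 3*c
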